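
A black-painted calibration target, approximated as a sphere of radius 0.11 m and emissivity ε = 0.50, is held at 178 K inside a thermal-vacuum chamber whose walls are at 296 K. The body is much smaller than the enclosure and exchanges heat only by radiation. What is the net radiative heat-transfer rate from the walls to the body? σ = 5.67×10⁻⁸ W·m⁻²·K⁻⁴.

P_net ≈ 28.8 W

For a small grey body in a large enclosure: P_net = εσA(T_body⁴ − T_wall⁴).
A = 4πr² = 0.1521 m²; T_body⁴ − T_wall⁴ = 1.004×10⁹ − 7.677×10⁹ = -6.673×10⁹ K⁴.
|P_net| = 0.50·5.67×10⁻⁸·0.1521·6.673×10⁹.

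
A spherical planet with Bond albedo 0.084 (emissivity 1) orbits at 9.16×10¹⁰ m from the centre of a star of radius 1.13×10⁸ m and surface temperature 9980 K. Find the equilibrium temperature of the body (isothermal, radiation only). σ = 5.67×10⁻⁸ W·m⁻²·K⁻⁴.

The star's surface emits σT_*⁴; at distance d the flux is S = σT_*⁴(R_*/d)².
S = 5.67×10⁻⁸·(9980)⁴·(1.13×10⁸/9.16×10¹⁰)² = 856.0 W/m².
For an isothermal sphere T⁴ = (1−a)S/(4σ) = 3.457×10⁹ K⁴.

T ≈ 242 K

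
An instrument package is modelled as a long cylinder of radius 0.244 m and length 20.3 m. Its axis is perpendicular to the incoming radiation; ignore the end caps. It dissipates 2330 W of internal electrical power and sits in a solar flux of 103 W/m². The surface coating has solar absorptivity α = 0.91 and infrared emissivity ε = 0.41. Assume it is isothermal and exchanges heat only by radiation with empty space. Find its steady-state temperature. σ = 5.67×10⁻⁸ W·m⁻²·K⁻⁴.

At steady state, absorbed solar power + internal power = radiated power.
Absorbed: α·S·A_cross = 0.91·103·9.906 = 928.5 W (cross-section 2rL).
Total input = 928.5 + 2330 = 3259 W.
Radiated: εσ·A_surf·T⁴ with A_surf = 2πrL = 31.12 m².
T⁴ = 3259/(0.41·5.67×10⁻⁸·31.12) = 4.504×10⁹ K⁴.

T ≈ 259 K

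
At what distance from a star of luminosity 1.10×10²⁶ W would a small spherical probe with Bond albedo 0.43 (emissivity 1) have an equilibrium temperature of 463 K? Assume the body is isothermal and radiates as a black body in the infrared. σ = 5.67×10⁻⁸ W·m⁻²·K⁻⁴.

For an isothermal black-emitting sphere, (1−a)S·πr² = σ·4πr²·T⁴ ⇒ S = 4σT⁴/(1−a).
S = 4·5.67×10⁻⁸·(463)⁴/0.570 = 18280 W/m².
Flux falls as S = L/(4πd²), so d = √(L/(4πS)) = √(1.10×10²⁶/(4π·18280)).

d ≈ 2.19×10¹⁰ m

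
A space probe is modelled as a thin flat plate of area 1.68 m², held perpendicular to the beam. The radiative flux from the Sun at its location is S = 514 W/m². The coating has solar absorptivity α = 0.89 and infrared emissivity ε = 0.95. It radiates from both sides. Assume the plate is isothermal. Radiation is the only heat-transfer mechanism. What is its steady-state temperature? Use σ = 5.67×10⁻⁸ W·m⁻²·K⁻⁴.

At equilibrium, absorbed power = emitted power.
Absorbing cross-section = A = 1.680 m²; emitting surface = 2A = 3.360 m² (ratio 2).
αS·A_cross = εσ·A_surf·T⁴  ⇒  T⁴ = αS/(ε·2σ).
T⁴ = 0.890·514/(0.95·2·5.67×10⁻⁸) = 4.246×10⁹ K⁴.
T = (4.246×10⁹)^(1/4).

T ≈ 255 K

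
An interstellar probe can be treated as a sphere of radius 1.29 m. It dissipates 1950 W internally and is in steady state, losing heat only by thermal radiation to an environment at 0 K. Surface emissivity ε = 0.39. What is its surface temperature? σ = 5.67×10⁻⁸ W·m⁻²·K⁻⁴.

T ≈ 255 K

Steady state: internal power = radiated power, P = εσA T⁴.
Radiating area A = 4πr² = 20.91 m².
T⁴ = P/(εσA) = 1950/(0.39·5.67×10⁻⁸·20.91) = 4.217×10⁹ K⁴.
T = (4.217×10⁹)^(1/4).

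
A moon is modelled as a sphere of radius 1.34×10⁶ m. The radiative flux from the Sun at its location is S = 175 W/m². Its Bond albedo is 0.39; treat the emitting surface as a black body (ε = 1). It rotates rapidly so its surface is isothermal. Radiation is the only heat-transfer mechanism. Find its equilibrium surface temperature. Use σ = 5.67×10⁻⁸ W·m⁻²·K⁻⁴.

T ≈ 147 K

At equilibrium, absorbed power = emitted power.
Absorbing cross-section = πr² = 5.641×10¹² m²; emitting surface = 4πr² = 2.256×10¹³ m² (ratio 4).
(1−a)S·A_cross = εσ·A_surf·T⁴  ⇒  T⁴ = (1−a)S/(4σ).
T⁴ = 0.610·175/(4·5.67×10⁻⁸) = 4.707×10⁸ K⁴.
T = (4.707×10⁸)^(1/4).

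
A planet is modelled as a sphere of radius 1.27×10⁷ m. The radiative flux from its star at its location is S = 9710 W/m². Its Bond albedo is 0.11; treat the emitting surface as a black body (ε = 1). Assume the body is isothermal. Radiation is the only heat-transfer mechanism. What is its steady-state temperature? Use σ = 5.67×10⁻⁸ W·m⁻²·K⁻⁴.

T ≈ 442 K

At equilibrium, absorbed power = emitted power.
Absorbing cross-section = πr² = 5.067×10¹⁴ m²; emitting surface = 4πr² = 2.027×10¹⁵ m² (ratio 4).
(1−a)S·A_cross = εσ·A_surf·T⁴  ⇒  T⁴ = (1−a)S/(4σ).
T⁴ = 0.890·9710/(4·5.67×10⁻⁸) = 3.810×10¹⁰ K⁴.
T = (3.810×10¹⁰)^(1/4).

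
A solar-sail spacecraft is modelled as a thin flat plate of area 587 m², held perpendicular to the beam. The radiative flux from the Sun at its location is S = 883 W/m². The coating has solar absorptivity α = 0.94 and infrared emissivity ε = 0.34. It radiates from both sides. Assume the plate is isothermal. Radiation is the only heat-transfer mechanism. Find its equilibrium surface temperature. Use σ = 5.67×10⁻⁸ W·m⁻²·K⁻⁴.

At equilibrium, absorbed power = emitted power.
Absorbing cross-section = A = 587.0 m²; emitting surface = 2A = 1174 m² (ratio 2).
αS·A_cross = εσ·A_surf·T⁴  ⇒  T⁴ = αS/(ε·2σ).
T⁴ = 0.940·883/(0.34·2·5.67×10⁻⁸) = 2.153×10¹⁰ K⁴.
T = (2.153×10¹⁰)^(1/4).

T ≈ 383 K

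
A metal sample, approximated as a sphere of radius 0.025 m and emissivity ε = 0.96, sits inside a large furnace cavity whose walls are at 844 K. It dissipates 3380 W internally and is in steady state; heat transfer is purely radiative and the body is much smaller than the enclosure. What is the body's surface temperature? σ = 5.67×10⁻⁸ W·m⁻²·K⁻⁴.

For a small grey body in a large enclosure, net radiated power = εσA(T⁴ − T_w⁴).
Steady state: P = εσA(T⁴ − T_w⁴) with A = 4πr² = 0.007854 m².
T⁴ = P/(εσA) + T_w⁴ = 3380/(0.96·5.67×10⁻⁸·0.007854) + (844)⁴
    = 7.906×10¹² + 5.074×10¹¹ = 8.414×10¹² K⁴.

T ≈ 1700 K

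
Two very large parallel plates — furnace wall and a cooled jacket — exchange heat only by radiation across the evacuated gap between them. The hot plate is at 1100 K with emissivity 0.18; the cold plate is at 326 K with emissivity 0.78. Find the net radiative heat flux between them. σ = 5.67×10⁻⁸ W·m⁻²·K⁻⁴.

q ≈ 14100 W/m²

For two infinite grey parallel plates, q = σ(T₁⁴ − T₂⁴)/(1/ε₁ + 1/ε₂ − 1).
T₁⁴ − T₂⁴ = 1.464×10¹² − 1.129×10¹⁰ = 1.453×10¹² K⁴.
1/ε₁ + 1/ε₂ − 1 = 5.556 + 1.282 − 1 = 5.838.
q = 5.67×10⁻⁸ × 1.453×10¹² / 5.838.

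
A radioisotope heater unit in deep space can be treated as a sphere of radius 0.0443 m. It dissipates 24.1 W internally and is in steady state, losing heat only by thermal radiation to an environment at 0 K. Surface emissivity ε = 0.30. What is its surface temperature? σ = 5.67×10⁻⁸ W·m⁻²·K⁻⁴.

Steady state: internal power = radiated power, P = εσA T⁴.
Radiating area A = 4πr² = 0.02466 m².
T⁴ = P/(εσA) = 24.1/(0.30·5.67×10⁻⁸·0.02466) = 5.745×10¹⁰ K⁴.
T = (5.745×10¹⁰)^(1/4).

T ≈ 490 K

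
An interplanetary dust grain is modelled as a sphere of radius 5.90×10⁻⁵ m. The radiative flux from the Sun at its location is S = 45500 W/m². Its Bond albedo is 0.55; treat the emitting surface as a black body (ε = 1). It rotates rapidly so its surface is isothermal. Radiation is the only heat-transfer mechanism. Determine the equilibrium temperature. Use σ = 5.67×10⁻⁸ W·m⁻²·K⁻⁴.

At equilibrium, absorbed power = emitted power.
Absorbing cross-section = πr² = 1.094×10⁻⁸ m²; emitting surface = 4πr² = 4.374×10⁻⁸ m² (ratio 4).
(1−a)S·A_cross = εσ·A_surf·T⁴  ⇒  T⁴ = (1−a)S/(4σ).
T⁴ = 0.450·45500/(4·5.67×10⁻⁸) = 9.028×10¹⁰ K⁴.
T = (9.028×10¹⁰)^(1/4).

T ≈ 548 K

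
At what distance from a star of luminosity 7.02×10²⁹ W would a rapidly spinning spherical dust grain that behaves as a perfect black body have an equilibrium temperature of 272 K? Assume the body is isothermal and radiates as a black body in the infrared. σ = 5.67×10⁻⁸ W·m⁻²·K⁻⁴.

For an isothermal black-emitting sphere, (1−a)S·πr² = σ·4πr²·T⁴ ⇒ S = 4σT⁴/(1−a).
S = 4·5.67×10⁻⁸·(272)⁴/1.00 = 1241 W/m².
Flux falls as S = L/(4πd²), so d = √(L/(4πS)) = √(7.02×10²⁹/(4π·1241)).

d ≈ 6.71×10¹² m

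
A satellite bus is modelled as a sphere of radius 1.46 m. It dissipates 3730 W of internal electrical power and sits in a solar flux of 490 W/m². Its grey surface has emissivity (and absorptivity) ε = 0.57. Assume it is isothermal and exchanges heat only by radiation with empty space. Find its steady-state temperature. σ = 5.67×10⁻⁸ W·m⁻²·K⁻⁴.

T ≈ 284 K

At steady state, absorbed solar power + internal power = radiated power.
Absorbed: α·S·A_cross = 0.57·490·6.697 = 1870 W (cross-section πr²).
Total input = 1870 + 3730 = 5600 W.
Radiated: εσ·A_surf·T⁴ with A_surf = 4πr² = 26.79 m².
T⁴ = 5600/(0.57·5.67×10⁻⁸·26.79) = 6.469×10⁹ K⁴.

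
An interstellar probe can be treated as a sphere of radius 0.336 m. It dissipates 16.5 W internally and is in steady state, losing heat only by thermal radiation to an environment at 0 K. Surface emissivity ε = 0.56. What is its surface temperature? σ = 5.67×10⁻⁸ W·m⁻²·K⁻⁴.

Steady state: internal power = radiated power, P = εσA T⁴.
Radiating area A = 4πr² = 1.419 m².
T⁴ = P/(εσA) = 16.5/(0.56·5.67×10⁻⁸·1.419) = 3.663×10⁸ K⁴.
T = (3.663×10⁸)^(1/4).

T ≈ 138 K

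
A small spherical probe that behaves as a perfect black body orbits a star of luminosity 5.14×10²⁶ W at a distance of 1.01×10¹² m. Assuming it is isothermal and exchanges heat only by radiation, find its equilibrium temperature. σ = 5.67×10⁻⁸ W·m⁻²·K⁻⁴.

T ≈ 115 K

First find the stellar flux at distance d: S = L/(4πd²) = 5.14×10²⁶/(4π·(1.01×10¹²)²) = 40.10 W/m².
For an isothermal sphere, absorbed (1−a)S·πr² = emitted σ·4πr²·T⁴, so T⁴ = (1−a)S/(4σ).
T⁴ = 1.00·40.10/(4·5.67×10⁻⁸) = 1.768×10⁸ K⁴.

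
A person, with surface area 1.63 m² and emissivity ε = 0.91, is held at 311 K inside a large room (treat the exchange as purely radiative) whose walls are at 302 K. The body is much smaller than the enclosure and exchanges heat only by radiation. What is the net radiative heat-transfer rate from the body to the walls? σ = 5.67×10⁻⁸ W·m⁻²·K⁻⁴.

P_net ≈ 87.2 W

For a small grey body in a large enclosure: P_net = εσA(T_body⁴ − T_wall⁴).
A = 1.63 m²; T_body⁴ − T_wall⁴ = 9.355×10⁹ − 8.318×10⁹ = 1.037×10⁹ K⁴.
|P_net| = 0.91·5.67×10⁻⁸·1.630·1.037×10⁹.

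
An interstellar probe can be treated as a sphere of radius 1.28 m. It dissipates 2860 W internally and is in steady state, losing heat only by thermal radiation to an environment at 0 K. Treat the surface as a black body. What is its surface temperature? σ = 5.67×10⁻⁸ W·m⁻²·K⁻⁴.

Steady state: internal power = radiated power, P = εσA T⁴.
Radiating area A = 4πr² = 20.59 m².
T⁴ = P/(εσA) = 2860/(1.0·5.67×10⁻⁸·20.59) = 2.450×10⁹ K⁴.
T = (2.450×10⁹)^(1/4).

T ≈ 222 K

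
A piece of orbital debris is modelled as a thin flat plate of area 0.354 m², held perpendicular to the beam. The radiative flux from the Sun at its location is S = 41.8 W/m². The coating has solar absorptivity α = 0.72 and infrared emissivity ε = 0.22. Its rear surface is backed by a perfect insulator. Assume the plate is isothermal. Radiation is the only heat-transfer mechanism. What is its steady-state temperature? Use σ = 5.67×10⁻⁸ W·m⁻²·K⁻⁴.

T ≈ 222 K

At equilibrium, absorbed power = emitted power.
Absorbing cross-section = A = 0.3540 m²; emitting surface = A = 0.3540 m² (ratio 1).
αS·A_cross = εσ·A_surf·T⁴  ⇒  T⁴ = αS/(ε·1σ).
T⁴ = 0.720·41.8/(0.22·1·5.67×10⁻⁸) = 2.413×10⁹ K⁴.
T = (2.413×10⁹)^(1/4).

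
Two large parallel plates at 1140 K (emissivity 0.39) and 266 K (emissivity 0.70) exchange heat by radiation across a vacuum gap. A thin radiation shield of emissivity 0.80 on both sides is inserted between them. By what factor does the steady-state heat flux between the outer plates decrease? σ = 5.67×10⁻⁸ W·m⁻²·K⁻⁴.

Without shield: q₀ = σΔ(T⁴)/(1/ε₁+1/ε₂−1) with denominator 2.993.
With shield the two gaps are in series; the resistances add: (1/ε₁+1/ε_s−1)+(1/ε_s+1/ε₂−1) = 2.814+1.679 = 4.493.
Heat-flux ratio q₀/q = 4.493/2.993.

factor ≈ 1.50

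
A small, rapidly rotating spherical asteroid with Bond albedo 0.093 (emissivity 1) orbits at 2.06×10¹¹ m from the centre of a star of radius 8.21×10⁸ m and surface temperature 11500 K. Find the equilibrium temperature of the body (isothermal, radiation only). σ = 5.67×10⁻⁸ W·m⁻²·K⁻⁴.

T ≈ 501 K

The star's surface emits σT_*⁴; at distance d the flux is S = σT_*⁴(R_*/d)².
S = 5.67×10⁻⁸·(11500)⁴·(8.21×10⁸/2.06×10¹¹)² = 15750 W/m².
For an isothermal sphere T⁴ = (1−a)S/(4σ) = 6.299×10¹⁰ K⁴.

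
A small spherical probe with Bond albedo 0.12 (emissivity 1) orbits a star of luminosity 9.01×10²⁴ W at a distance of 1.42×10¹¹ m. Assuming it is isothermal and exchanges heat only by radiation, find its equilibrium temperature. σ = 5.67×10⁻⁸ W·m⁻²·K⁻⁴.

First find the stellar flux at distance d: S = L/(4πd²) = 9.01×10²⁴/(4π·(1.42×10¹¹)²) = 35.56 W/m².
For an isothermal sphere, absorbed (1−a)S·πr² = emitted σ·4πr²·T⁴, so T⁴ = (1−a)S/(4σ).
T⁴ = 0.880·35.56/(4·5.67×10⁻⁸) = 1.380×10⁸ K⁴.

T ≈ 108 K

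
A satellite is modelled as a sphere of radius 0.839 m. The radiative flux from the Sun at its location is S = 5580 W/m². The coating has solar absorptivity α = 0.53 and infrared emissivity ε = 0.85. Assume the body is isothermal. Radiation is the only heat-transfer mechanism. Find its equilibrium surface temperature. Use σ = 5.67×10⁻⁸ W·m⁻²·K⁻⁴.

At equilibrium, absorbed power = emitted power.
Absorbing cross-section = πr² = 2.211 m²; emitting surface = 4πr² = 8.846 m² (ratio 4).
αS·A_cross = εσ·A_surf·T⁴  ⇒  T⁴ = αS/(ε·4σ).
T⁴ = 0.530·5580/(0.85·4·5.67×10⁻⁸) = 1.534×10¹⁰ K⁴.
T = (1.534×10¹⁰)^(1/4).

T ≈ 352 K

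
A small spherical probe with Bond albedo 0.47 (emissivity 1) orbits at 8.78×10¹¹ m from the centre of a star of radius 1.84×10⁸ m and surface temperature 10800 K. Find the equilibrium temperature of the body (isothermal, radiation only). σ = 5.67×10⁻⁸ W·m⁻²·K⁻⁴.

T ≈ 94.3 K

The star's surface emits σT_*⁴; at distance d the flux is S = σT_*⁴(R_*/d)².
S = 5.67×10⁻⁸·(10800)⁴·(1.84×10⁸/8.78×10¹¹)² = 33.88 W/m².
For an isothermal sphere T⁴ = (1−a)S/(4σ) = 7.917×10⁷ K⁴.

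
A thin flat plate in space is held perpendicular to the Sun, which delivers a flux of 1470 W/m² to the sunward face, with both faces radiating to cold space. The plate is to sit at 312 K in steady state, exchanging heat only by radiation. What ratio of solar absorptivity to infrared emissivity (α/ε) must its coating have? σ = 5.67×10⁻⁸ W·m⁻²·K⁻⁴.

α/ε ≈ 0.731

Balance: αS·A = εσ·2A·T⁴ ⇒ α/ε = 2σT⁴/S.
α/ε = 2·5.67×10⁻⁸·(312)⁴/1470 = 2·5.67×10⁻⁸·9.476×10⁹/1470.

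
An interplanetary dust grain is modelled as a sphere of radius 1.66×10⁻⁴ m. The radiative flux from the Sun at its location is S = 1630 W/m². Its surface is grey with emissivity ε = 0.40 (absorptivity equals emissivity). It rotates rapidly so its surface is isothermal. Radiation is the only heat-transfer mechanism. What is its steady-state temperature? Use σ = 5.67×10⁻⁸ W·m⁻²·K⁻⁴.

T ≈ 291 K

At equilibrium, absorbed power = emitted power.
Absorbing cross-section = πr² = 8.657×10⁻⁸ m²; emitting surface = 4πr² = 3.463×10⁻⁷ m² (ratio 4).
εS·A_cross = εσ·A_surf·T⁴  ⇒  T⁴ = S/(4σ)   (ε cancels).
T⁴ = 1630/(4·5.67×10⁻⁸) = 7.187×10⁹ K⁴.
T = (7.187×10⁹)^(1/4).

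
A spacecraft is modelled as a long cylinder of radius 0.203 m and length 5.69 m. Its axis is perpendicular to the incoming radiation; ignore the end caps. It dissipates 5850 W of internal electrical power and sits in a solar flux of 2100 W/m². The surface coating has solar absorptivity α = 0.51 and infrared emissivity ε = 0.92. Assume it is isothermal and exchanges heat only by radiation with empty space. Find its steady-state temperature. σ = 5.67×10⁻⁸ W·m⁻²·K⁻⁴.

T ≈ 385 K

At steady state, absorbed solar power + internal power = radiated power.
Absorbed: α·S·A_cross = 0.51·2100·2.310 = 2474 W (cross-section 2rL).
Total input = 2474 + 5850 = 8324 W.
Radiated: εσ·A_surf·T⁴ with A_surf = 2πrL = 7.258 m².
T⁴ = 8324/(0.92·5.67×10⁻⁸·7.258) = 2.199×10¹⁰ K⁴.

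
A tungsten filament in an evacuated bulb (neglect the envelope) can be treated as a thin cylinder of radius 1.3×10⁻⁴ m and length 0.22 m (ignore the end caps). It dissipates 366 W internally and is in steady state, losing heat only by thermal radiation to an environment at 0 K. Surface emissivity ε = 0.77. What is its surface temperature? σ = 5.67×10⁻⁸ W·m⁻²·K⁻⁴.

T ≈ 2610 K

Steady state: internal power = radiated power, P = εσA T⁴.
Radiating area A = 2πrL = 1.797×10⁻⁴ m².
T⁴ = P/(εσA) = 366/(0.77·5.67×10⁻⁸·1.797×10⁻⁴) = 4.665×10¹³ K⁴.
T = (4.665×10¹³)^(1/4).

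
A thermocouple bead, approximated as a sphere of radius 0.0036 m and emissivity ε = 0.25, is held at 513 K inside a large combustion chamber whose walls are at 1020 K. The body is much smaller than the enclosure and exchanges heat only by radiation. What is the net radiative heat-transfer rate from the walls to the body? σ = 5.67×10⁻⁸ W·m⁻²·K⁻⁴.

For a small grey body in a large enclosure: P_net = εσA(T_body⁴ − T_wall⁴).
A = 4πr² = 1.629×10⁻⁴ m²; T_body⁴ − T_wall⁴ = 6.926×10¹⁰ − 1.082×10¹² = -1.013×10¹² K⁴.
|P_net| = 0.25·5.67×10⁻⁸·1.629×10⁻⁴·1.013×10¹².

P_net ≈ 2.34 W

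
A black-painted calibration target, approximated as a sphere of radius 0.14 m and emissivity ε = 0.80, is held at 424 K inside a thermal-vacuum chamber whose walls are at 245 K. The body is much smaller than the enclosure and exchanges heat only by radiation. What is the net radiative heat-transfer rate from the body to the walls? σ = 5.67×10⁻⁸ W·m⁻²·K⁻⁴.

For a small grey body in a large enclosure: P_net = εσA(T_body⁴ − T_wall⁴).
A = 4πr² = 0.2463 m²; T_body⁴ − T_wall⁴ = 3.232×10¹⁰ − 3.603×10⁹ = 2.872×10¹⁰ K⁴.
|P_net| = 0.80·5.67×10⁻⁸·0.2463·2.872×10¹⁰.

P_net ≈ 321 W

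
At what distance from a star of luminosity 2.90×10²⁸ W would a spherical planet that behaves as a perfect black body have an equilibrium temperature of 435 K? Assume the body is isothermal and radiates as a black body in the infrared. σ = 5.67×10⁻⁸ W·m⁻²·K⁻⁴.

For an isothermal black-emitting sphere, (1−a)S·πr² = σ·4πr²·T⁴ ⇒ S = 4σT⁴/(1−a).
S = 4·5.67×10⁻⁸·(435)⁴/1.00 = 8121 W/m².
Flux falls as S = L/(4πd²), so d = √(L/(4πS)) = √(2.90×10²⁸/(4π·8121)).

d ≈ 5.33×10¹¹ m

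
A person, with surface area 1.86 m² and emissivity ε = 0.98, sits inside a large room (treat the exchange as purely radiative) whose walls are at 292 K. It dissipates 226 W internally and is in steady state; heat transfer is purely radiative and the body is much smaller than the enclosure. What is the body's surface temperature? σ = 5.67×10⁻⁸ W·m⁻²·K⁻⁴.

For a small grey body in a large enclosure, net radiated power = εσA(T⁴ − T_w⁴).
Steady state: P = εσA(T⁴ − T_w⁴) with A = 1.86 m².
T⁴ = P/(εσA) + T_w⁴ = 226/(0.98·5.67×10⁻⁸·1.860) + (292)⁴
    = 2.187×10⁹ + 7.270×10⁹ = 9.457×10⁹ K⁴.

T ≈ 312 K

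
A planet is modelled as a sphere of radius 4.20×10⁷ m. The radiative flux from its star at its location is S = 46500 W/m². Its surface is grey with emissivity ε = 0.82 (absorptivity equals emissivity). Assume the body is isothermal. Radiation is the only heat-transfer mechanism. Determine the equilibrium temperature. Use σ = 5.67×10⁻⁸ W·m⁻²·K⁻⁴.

At equilibrium, absorbed power = emitted power.
Absorbing cross-section = πr² = 5.542×10¹⁵ m²; emitting surface = 4πr² = 2.217×10¹⁶ m² (ratio 4).
εS·A_cross = εσ·A_surf·T⁴  ⇒  T⁴ = S/(4σ)   (ε cancels).
T⁴ = 46500/(4·5.67×10⁻⁸) = 2.050×10¹¹ K⁴.
T = (2.050×10¹¹)^(1/4).

T ≈ 673 K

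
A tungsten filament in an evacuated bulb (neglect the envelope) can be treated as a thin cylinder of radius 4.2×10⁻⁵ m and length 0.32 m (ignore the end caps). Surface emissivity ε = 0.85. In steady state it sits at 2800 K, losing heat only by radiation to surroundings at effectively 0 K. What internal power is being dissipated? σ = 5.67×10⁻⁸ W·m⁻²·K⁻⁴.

P ≈ 250 W

Steady state: P = εσA T⁴.
A = 2πrL = 8.445×10⁻⁵ m²; T⁴ = (2800)⁴ = 6.147×10¹³ K⁴.
P = 0.85 × 5.67×10⁻⁸ × 8.445×10⁻⁵ × 6.147×10¹³.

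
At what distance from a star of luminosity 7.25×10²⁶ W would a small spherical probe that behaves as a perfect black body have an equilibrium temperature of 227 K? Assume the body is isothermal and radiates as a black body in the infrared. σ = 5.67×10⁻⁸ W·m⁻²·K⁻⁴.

For an isothermal black-emitting sphere, (1−a)S·πr² = σ·4πr²·T⁴ ⇒ S = 4σT⁴/(1−a).
S = 4·5.67×10⁻⁸·(227)⁴/1.00 = 602.2 W/m².
Flux falls as S = L/(4πd²), so d = √(L/(4πS)) = √(7.25×10²⁶/(4π·602.2)).

d ≈ 3.10×10¹¹ m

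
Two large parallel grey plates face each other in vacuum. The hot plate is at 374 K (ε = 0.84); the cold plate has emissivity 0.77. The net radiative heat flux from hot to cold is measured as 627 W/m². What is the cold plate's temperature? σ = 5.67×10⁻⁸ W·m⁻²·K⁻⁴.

T₂ ≈ 236 K

q = σ(T₁⁴ − T₂⁴)/(1/ε₁ + 1/ε₂ − 1); denominator = 1.489.
T₂⁴ = T₁⁴ − q·(1/ε₁+1/ε₂−1)/σ = 1.957×10¹⁰ − 627·1.489/5.67×10⁻⁸
    = 3.098×10⁹ K⁴.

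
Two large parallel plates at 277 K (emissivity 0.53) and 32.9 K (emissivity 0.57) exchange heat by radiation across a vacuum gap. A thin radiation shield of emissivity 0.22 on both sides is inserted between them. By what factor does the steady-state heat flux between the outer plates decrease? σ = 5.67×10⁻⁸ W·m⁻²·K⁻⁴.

factor ≈ 4.06

Without shield: q₀ = σΔ(T⁴)/(1/ε₁+1/ε₂−1) with denominator 2.641.
With shield the two gaps are in series; the resistances add: (1/ε₁+1/ε_s−1)+(1/ε_s+1/ε₂−1) = 5.432+5.300 = 10.73.
Heat-flux ratio q₀/q = 10.73/2.641.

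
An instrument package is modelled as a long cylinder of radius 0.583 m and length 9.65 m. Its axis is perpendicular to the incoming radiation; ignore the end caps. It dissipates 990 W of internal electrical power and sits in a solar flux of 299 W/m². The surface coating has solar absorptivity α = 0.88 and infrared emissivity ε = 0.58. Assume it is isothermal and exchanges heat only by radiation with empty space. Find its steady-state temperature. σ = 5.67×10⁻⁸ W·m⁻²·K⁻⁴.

At steady state, absorbed solar power + internal power = radiated power.
Absorbed: α·S·A_cross = 0.88·299·11.25 = 2961 W (cross-section 2rL).
Total input = 2961 + 990 = 3951 W.
Radiated: εσ·A_surf·T⁴ with A_surf = 2πrL = 35.35 m².
T⁴ = 3951/(0.58·5.67×10⁻⁸·35.35) = 3.398×10⁹ K⁴.

T ≈ 241 K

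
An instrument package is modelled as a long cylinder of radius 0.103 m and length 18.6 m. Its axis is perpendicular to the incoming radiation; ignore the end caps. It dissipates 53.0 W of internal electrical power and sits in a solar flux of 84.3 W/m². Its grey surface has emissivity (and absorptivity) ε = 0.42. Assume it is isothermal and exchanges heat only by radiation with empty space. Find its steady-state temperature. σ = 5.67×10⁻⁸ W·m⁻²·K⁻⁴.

At steady state, absorbed solar power + internal power = radiated power.
Absorbed: α·S·A_cross = 0.42·84.3·3.832 = 135.7 W (cross-section 2rL).
Total input = 135.7 + 53.0 = 188.7 W.
Radiated: εσ·A_surf·T⁴ with A_surf = 2πrL = 12.04 m².
T⁴ = 188.7/(0.42·5.67×10⁻⁸·12.04) = 6.581×10⁸ K⁴.

T ≈ 160 K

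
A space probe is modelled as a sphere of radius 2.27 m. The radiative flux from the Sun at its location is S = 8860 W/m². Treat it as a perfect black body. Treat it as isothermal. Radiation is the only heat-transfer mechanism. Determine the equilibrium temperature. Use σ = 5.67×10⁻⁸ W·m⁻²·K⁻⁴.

T ≈ 445 K

At equilibrium, absorbed power = emitted power.
Absorbing cross-section = πr² = 16.19 m²; emitting surface = 4πr² = 64.75 m² (ratio 4).
S·A_cross = εσ·A_surf·T⁴  ⇒  T⁴ = S/(4σ).
T⁴ = 1.00·8860/(4·5.67×10⁻⁸) = 3.907×10¹⁰ K⁴.
T = (3.907×10¹⁰)^(1/4).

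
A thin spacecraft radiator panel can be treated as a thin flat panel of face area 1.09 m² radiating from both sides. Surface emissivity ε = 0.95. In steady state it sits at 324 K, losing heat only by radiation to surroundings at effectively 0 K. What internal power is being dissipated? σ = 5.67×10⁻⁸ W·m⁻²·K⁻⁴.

P ≈ 1290 W

Steady state: P = εσA T⁴.
A = 2·1.09 = 2.180 m²; T⁴ = (324)⁴ = 1.102×10¹⁰ K⁴.
P = 0.95 × 5.67×10⁻⁸ × 2.180 × 1.102×10¹⁰.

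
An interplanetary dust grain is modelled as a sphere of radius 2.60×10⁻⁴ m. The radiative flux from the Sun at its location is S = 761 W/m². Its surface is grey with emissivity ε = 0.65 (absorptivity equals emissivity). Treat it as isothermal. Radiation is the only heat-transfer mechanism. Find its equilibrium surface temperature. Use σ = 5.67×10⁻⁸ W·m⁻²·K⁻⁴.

At equilibrium, absorbed power = emitted power.
Absorbing cross-section = πr² = 2.124×10⁻⁷ m²; emitting surface = 4πr² = 8.495×10⁻⁷ m² (ratio 4).
εS·A_cross = εσ·A_surf·T⁴  ⇒  T⁴ = S/(4σ)   (ε cancels).
T⁴ = 761/(4·5.67×10⁻⁸) = 3.355×10⁹ K⁴.
T = (3.355×10⁹)^(1/4).

T ≈ 241 K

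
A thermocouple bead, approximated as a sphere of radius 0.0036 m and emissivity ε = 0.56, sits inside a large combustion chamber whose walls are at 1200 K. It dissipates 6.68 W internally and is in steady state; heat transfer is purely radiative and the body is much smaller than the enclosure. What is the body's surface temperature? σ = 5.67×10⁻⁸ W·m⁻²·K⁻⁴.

T ≈ 1350 K

For a small grey body in a large enclosure, net radiated power = εσA(T⁴ − T_w⁴).
Steady state: P = εσA(T⁴ − T_w⁴) with A = 4πr² = 1.629×10⁻⁴ m².
T⁴ = P/(εσA) + T_w⁴ = 6.68/(0.56·5.67×10⁻⁸·1.629×10⁻⁴) + (1200)⁴
    = 1.292×10¹² + 2.074×10¹² = 3.365×10¹² K⁴.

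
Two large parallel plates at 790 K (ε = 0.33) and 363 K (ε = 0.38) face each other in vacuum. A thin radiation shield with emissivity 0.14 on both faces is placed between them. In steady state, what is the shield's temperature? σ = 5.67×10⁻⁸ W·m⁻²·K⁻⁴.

T_s ≈ 668 K

In steady state the net flux on the hot side equals that on the cold side.
σ(T₁⁴−T_s⁴)/D₁ = σ(T_s⁴−T₂⁴)/D₂, with D₁ = 1/ε₁+1/ε_s−1 = 9.173, D₂ = 1/ε_s+1/ε₂−1 = 8.774.
Solve for T_s⁴: T_s⁴ = (D₂·T₁⁴ + D₁·T₂⁴)/(D₁+D₂) = 1.993×10¹¹ K⁴.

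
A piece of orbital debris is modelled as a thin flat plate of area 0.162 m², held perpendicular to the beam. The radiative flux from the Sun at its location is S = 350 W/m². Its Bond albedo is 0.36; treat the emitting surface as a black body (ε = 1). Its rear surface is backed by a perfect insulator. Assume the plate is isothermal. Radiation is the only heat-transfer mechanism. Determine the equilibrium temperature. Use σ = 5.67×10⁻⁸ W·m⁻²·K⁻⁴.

At equilibrium, absorbed power = emitted power.
Absorbing cross-section = A = 0.1620 m²; emitting surface = A = 0.1620 m² (ratio 1).
(1−a)S·A_cross = εσ·A_surf·T⁴  ⇒  T⁴ = (1−a)S/(1σ).
T⁴ = 0.640·350/(1·5.67×10⁻⁸) = 3.951×10⁹ K⁴.
T = (3.951×10⁹)^(1/4).

T ≈ 251 K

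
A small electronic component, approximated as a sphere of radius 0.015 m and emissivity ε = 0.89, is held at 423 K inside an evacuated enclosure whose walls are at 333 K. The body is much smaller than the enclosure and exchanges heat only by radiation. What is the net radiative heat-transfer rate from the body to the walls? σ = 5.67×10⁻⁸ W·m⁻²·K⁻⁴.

For a small grey body in a large enclosure: P_net = εσA(T_body⁴ − T_wall⁴).
A = 4πr² = 0.002827 m²; T_body⁴ − T_wall⁴ = 3.202×10¹⁰ − 1.230×10¹⁰ = 1.972×10¹⁰ K⁴.
|P_net| = 0.89·5.67×10⁻⁸·0.002827·1.972×10¹⁰.

P_net ≈ 2.81 W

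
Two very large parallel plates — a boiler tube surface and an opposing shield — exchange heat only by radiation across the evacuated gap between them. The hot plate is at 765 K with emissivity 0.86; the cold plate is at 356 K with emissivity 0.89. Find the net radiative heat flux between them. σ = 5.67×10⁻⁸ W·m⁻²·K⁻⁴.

q ≈ 14400 W/m²

For two infinite grey parallel plates, q = σ(T₁⁴ − T₂⁴)/(1/ε₁ + 1/ε₂ − 1).
T₁⁴ − T₂⁴ = 3.425×10¹¹ − 1.606×10¹⁰ = 3.264×10¹¹ K⁴.
1/ε₁ + 1/ε₂ − 1 = 1.163 + 1.124 − 1 = 1.286.
q = 5.67×10⁻⁸ × 3.264×10¹¹ / 1.286.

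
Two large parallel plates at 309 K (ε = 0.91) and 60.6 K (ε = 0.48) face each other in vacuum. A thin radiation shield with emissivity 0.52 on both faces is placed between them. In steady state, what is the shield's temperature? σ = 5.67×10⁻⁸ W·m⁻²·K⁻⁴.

T_s ≈ 272 K

In steady state the net flux on the hot side equals that on the cold side.
σ(T₁⁴−T_s⁴)/D₁ = σ(T_s⁴−T₂⁴)/D₂, with D₁ = 1/ε₁+1/ε_s−1 = 2.022, D₂ = 1/ε_s+1/ε₂−1 = 3.006.
Solve for T_s⁴: T_s⁴ = (D₂·T₁⁴ + D₁·T₂⁴)/(D₁+D₂) = 5.456×10⁹ K⁴.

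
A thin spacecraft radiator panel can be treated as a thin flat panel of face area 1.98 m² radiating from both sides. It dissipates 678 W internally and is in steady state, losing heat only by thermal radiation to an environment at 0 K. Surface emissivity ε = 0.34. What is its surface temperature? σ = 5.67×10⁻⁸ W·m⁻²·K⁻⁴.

T ≈ 307 K

Steady state: internal power = radiated power, P = εσA T⁴.
Radiating area A = 2·1.98 = 3.960 m².
T⁴ = P/(εσA) = 678/(0.34·5.67×10⁻⁸·3.960) = 8.881×10⁹ K⁴.
T = (8.881×10⁹)^(1/4).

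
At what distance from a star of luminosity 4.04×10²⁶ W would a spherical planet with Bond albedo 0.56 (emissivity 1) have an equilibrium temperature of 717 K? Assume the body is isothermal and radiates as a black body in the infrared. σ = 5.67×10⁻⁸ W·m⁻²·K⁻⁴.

d ≈ 1.54×10¹⁰ m

For an isothermal black-emitting sphere, (1−a)S·πr² = σ·4πr²·T⁴ ⇒ S = 4σT⁴/(1−a).
S = 4·5.67×10⁻⁸·(717)⁴/0.440 = 1.362×10⁵ W/m².
Flux falls as S = L/(4πd²), so d = √(L/(4πS)) = √(4.04×10²⁶/(4π·1.362×10⁵)).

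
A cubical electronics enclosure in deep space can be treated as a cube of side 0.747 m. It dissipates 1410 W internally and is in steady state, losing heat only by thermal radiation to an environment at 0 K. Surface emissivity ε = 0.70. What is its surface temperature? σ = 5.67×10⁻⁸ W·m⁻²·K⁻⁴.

Steady state: internal power = radiated power, P = εσA T⁴.
Radiating area A = 6L² = 3.348 m².
T⁴ = P/(εσA) = 1410/(0.70·5.67×10⁻⁸·3.348) = 1.061×10¹⁰ K⁴.
T = (1.061×10¹⁰)^(1/4).

T ≈ 321 K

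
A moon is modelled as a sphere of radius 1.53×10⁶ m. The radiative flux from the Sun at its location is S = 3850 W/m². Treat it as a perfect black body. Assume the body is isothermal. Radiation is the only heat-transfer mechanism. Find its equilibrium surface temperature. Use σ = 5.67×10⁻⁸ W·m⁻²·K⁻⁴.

At equilibrium, absorbed power = emitted power.
Absorbing cross-section = πr² = 7.354×10¹² m²; emitting surface = 4πr² = 2.942×10¹³ m² (ratio 4).
S·A_cross = εσ·A_surf·T⁴  ⇒  T⁴ = S/(4σ).
T⁴ = 1.00·3850/(4·5.67×10⁻⁸) = 1.698×10¹⁰ K⁴.
T = (1.698×10¹⁰)^(1/4).

T ≈ 361 K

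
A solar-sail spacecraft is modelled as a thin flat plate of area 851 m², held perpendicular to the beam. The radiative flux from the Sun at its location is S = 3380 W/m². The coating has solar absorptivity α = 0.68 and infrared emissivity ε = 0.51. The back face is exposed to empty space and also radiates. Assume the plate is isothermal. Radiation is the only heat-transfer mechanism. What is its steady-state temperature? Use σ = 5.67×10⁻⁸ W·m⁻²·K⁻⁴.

T ≈ 446 K

At equilibrium, absorbed power = emitted power.
Absorbing cross-section = A = 851.0 m²; emitting surface = 2A = 1702 m² (ratio 2).
αS·A_cross = εσ·A_surf·T⁴  ⇒  T⁴ = αS/(ε·2σ).
T⁴ = 0.680·3380/(0.51·2·5.67×10⁻⁸) = 3.974×10¹⁰ K⁴.
T = (3.974×10¹⁰)^(1/4).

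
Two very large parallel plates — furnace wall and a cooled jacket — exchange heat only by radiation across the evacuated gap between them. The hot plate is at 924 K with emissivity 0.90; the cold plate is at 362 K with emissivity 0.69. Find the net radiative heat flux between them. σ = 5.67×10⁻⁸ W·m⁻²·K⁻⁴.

q ≈ 25900 W/m²

For two infinite grey parallel plates, q = σ(T₁⁴ − T₂⁴)/(1/ε₁ + 1/ε₂ − 1).
T₁⁴ − T₂⁴ = 7.289×10¹¹ − 1.717×10¹⁰ = 7.118×10¹¹ K⁴.
1/ε₁ + 1/ε₂ − 1 = 1.111 + 1.449 − 1 = 1.560.
q = 5.67×10⁻⁸ × 7.118×10¹¹ / 1.560.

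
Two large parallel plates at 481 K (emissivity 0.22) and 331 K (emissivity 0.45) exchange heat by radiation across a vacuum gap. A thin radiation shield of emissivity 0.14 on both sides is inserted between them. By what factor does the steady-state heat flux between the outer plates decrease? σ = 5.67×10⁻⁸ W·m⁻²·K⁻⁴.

factor ≈ 3.30

Without shield: q₀ = σΔ(T⁴)/(1/ε₁+1/ε₂−1) with denominator 5.768.
With shield the two gaps are in series; the resistances add: (1/ε₁+1/ε_s−1)+(1/ε_s+1/ε₂−1) = 10.69+8.365 = 19.05.
Heat-flux ratio q₀/q = 19.05/5.768.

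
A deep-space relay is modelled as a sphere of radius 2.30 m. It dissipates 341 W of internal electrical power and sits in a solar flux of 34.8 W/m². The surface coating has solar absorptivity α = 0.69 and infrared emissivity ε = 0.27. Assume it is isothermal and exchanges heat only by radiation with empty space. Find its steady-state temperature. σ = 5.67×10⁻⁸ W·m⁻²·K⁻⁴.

T ≈ 164 K

At steady state, absorbed solar power + internal power = radiated power.
Absorbed: α·S·A_cross = 0.69·34.8·16.62 = 399.1 W (cross-section πr²).
Total input = 399.1 + 341 = 740.1 W.
Radiated: εσ·A_surf·T⁴ with A_surf = 4πr² = 66.48 m².
T⁴ = 740.1/(0.27·5.67×10⁻⁸·66.48) = 7.272×10⁸ K⁴.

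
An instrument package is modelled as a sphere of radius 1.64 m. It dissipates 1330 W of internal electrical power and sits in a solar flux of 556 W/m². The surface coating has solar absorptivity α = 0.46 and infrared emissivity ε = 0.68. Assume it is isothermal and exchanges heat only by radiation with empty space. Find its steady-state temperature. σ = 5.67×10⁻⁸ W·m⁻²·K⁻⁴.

T ≈ 228 K

At steady state, absorbed solar power + internal power = radiated power.
Absorbed: α·S·A_cross = 0.46·556·8.450 = 2161 W (cross-section πr²).
Total input = 2161 + 1330 = 3491 W.
Radiated: εσ·A_surf·T⁴ with A_surf = 4πr² = 33.80 m².
T⁴ = 3491/(0.68·5.67×10⁻⁸·33.80) = 2.679×10⁹ K⁴.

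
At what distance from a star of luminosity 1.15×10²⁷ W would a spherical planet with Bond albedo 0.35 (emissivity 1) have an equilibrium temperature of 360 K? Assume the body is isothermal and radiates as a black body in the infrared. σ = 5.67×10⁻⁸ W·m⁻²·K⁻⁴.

For an isothermal black-emitting sphere, (1−a)S·πr² = σ·4πr²·T⁴ ⇒ S = 4σT⁴/(1−a).
S = 4·5.67×10⁻⁸·(360)⁴/0.650 = 5861 W/m².
Flux falls as S = L/(4πd²), so d = √(L/(4πS)) = √(1.15×10²⁷/(4π·5861)).

d ≈ 1.25×10¹¹ m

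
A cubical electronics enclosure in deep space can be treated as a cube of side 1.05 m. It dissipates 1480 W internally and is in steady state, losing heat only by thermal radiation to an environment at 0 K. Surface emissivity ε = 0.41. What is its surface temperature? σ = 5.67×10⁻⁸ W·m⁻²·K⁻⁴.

T ≈ 313 K

Steady state: internal power = radiated power, P = εσA T⁴.
Radiating area A = 6L² = 6.615 m².
T⁴ = P/(εσA) = 1480/(0.41·5.67×10⁻⁸·6.615) = 9.624×10⁹ K⁴.
T = (9.624×10⁹)^(1/4).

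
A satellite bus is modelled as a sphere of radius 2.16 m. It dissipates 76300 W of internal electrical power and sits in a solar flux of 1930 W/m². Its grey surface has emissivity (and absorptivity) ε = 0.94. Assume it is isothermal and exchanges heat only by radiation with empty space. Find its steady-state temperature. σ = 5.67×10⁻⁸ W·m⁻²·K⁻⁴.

T ≈ 426 K

At steady state, absorbed solar power + internal power = radiated power.
Absorbed: α·S·A_cross = 0.94·1930·14.66 = 26590 W (cross-section πr²).
Total input = 26590 + 76300 = 1.029×10⁵ W.
Radiated: εσ·A_surf·T⁴ with A_surf = 4πr² = 58.63 m².
T⁴ = 1.029×10⁵/(0.94·5.67×10⁻⁸·58.63) = 3.293×10¹⁰ K⁴.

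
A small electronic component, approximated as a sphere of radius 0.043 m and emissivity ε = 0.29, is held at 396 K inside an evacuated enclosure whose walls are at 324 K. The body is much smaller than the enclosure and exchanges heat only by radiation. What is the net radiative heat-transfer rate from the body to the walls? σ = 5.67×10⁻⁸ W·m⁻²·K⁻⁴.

For a small grey body in a large enclosure: P_net = εσA(T_body⁴ − T_wall⁴).
A = 4πr² = 0.02324 m²; T_body⁴ − T_wall⁴ = 2.459×10¹⁰ − 1.102×10¹⁰ = 1.357×10¹⁰ K⁴.
|P_net| = 0.29·5.67×10⁻⁸·0.02324·1.357×10¹⁰.

P_net ≈ 5.19 W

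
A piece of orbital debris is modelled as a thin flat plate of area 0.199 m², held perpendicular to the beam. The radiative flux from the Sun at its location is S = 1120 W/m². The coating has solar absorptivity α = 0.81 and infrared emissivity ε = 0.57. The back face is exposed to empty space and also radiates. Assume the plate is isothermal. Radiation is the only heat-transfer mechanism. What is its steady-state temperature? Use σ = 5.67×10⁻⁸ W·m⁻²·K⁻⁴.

T ≈ 344 K

At equilibrium, absorbed power = emitted power.
Absorbing cross-section = A = 0.1990 m²; emitting surface = 2A = 0.3980 m² (ratio 2).
αS·A_cross = εσ·A_surf·T⁴  ⇒  T⁴ = αS/(ε·2σ).
T⁴ = 0.810·1120/(0.57·2·5.67×10⁻⁸) = 1.404×10¹⁰ K⁴.
T = (1.404×10¹⁰)^(1/4).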